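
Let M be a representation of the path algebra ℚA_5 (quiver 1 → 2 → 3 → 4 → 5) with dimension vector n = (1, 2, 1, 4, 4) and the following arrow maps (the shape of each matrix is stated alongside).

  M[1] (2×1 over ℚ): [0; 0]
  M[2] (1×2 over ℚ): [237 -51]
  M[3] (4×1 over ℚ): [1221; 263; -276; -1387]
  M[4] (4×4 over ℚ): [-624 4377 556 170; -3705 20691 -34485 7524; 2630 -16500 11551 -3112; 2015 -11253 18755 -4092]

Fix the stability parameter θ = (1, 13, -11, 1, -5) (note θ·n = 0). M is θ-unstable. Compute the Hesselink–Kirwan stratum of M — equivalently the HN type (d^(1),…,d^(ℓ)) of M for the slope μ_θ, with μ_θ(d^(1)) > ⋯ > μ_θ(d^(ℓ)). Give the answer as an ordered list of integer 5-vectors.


Barcode: M ≅ I[1,1], I[2,2], I[2,5], I[4,4], I[4,5]^2, I[5,5]. HN layers by μ_θ (5 steps, strictly decreasing):
  μ^(1)=13; μ^(2)=1; μ^(3)=-1/2; μ^(4)=-2; μ^(5)=-5

((0, 1, 0, 0, 0); (1, 0, 0, 1, 0); (0, 1, 1, 1, 1); (0, 0, 0, 2, 2); (0, 0, 0, 0, 1))


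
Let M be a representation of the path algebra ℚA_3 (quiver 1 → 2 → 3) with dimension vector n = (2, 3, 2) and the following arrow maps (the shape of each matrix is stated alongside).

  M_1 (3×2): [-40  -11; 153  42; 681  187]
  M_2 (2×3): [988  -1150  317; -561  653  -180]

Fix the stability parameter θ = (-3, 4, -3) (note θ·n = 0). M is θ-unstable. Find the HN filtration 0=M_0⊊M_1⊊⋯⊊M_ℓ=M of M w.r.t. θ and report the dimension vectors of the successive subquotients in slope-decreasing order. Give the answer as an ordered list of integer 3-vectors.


Via rank(M_{q-1}∘⋯∘M_p): M ≅ I[1,2], I[1,3], I[2,3].
μ_θ-semistable layers: μ^(1)=4; μ^(2)=1/2; μ^(3)=-3

((0, 1, 0); (0, 2, 2); (2, 0, 0))


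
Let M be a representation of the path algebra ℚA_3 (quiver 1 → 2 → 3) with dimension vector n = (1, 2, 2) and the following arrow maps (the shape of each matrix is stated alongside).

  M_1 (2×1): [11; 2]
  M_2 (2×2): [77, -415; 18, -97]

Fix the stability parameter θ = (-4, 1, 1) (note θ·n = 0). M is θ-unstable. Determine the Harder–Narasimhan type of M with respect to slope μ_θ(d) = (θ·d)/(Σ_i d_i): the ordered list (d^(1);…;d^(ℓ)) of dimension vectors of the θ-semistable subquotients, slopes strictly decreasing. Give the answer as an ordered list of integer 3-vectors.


Barcode: M ≅ I[1,3], I[2,3]. HN layers by μ_θ (2 steps, strictly decreasing):
  μ^(1)=1; μ^(2)=-4

((0, 2, 2); (1, 0, 0))


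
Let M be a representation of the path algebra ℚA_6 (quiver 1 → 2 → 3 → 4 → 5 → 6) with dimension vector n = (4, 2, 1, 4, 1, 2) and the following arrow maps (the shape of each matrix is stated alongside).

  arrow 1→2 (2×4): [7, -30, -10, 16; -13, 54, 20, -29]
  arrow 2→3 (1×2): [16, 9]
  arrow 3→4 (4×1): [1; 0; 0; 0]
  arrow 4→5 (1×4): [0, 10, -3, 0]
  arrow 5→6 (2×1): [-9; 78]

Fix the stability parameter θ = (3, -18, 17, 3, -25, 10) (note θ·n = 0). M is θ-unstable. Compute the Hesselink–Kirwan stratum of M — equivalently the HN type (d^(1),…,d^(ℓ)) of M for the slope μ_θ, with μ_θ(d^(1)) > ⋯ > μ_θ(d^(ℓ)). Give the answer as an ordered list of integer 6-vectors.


Via rank(M_{q-1}∘⋯∘M_p): M ≅ I[1,1]^2, I[1,2], I[1,4], I[4,4]^2, I[4,6], I[6,6].
μ_θ-semistable layers: μ^(1)=10; μ^(2)=3; μ^(3)=-15/2; μ^(4)=-11

((0, 0, 1, 1, 0, 2); (2, 0, 0, 2, 0, 0); (2, 2, 0, 0, 0, 0); (0, 0, 0, 1, 1, 0))


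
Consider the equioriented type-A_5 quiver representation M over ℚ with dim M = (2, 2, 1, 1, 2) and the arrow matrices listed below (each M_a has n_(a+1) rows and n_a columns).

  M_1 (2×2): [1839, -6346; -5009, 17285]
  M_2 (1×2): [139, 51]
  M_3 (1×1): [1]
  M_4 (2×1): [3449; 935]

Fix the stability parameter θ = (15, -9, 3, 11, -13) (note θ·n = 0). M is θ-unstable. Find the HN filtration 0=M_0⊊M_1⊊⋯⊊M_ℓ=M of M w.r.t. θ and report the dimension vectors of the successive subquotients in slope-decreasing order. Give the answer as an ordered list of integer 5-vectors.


Via rank(M_{q-1}∘⋯∘M_p): M ≅ I[1,2], I[1,5], I[5,5].
μ_θ-semistable layers: μ^(1)=3; μ^(2)=7/5; μ^(3)=-13

((1, 1, 0, 0, 0); (1, 1, 1, 1, 1); (0, 0, 0, 0, 1))


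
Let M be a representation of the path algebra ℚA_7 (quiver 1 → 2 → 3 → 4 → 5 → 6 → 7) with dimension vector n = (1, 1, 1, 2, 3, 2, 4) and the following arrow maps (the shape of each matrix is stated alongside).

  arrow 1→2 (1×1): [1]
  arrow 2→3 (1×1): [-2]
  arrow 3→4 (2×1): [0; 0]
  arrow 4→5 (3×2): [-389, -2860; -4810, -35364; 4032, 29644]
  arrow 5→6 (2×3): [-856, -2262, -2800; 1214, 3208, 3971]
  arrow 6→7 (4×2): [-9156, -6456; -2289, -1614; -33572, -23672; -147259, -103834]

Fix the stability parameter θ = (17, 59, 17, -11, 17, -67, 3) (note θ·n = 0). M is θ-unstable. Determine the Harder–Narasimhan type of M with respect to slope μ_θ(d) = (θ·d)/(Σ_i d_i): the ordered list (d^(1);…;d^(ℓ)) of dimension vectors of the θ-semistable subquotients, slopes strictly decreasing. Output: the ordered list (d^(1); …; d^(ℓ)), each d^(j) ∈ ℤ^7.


Interval decomposition of M: I[1,3], I[4,5], I[4,6], I[5,7], I[7,7]^3.
HN type (ℓ=6): μ^(1)=38; μ^(2)=17; μ^(3)=3; μ^(4)=-11; μ^(5)=-61/3; μ^(6)=-25

((0, 1, 1, 0, 0, 0, 0); (1, 0, 0, 0, 1, 0, 0); (0, 0, 0, 0, 0, 0, 4); (0, 0, 0, 1, 0, 0, 0); (0, 0, 0, 1, 1, 1, 0); (0, 0, 0, 0, 1, 1, 0))


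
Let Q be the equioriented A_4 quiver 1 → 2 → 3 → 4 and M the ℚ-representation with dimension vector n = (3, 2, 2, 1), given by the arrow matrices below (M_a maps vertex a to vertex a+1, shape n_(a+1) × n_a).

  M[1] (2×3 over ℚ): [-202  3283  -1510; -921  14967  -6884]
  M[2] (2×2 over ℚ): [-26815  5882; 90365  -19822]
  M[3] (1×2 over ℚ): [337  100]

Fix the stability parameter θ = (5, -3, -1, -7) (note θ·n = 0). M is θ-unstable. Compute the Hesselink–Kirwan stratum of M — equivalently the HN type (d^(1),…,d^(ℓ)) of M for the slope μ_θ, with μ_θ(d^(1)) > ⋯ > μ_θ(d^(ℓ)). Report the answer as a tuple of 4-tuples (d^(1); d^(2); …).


Interval decomposition of M: I[1,1], I[1,2], I[1,4], I[3,3].
HN type (ℓ=4): μ^(1)=5; μ^(2)=1; μ^(3)=-1; μ^(4)=-3/2

((1, 0, 0, 0); (1, 1, 0, 0); (0, 0, 1, 0); (1, 1, 1, 1))


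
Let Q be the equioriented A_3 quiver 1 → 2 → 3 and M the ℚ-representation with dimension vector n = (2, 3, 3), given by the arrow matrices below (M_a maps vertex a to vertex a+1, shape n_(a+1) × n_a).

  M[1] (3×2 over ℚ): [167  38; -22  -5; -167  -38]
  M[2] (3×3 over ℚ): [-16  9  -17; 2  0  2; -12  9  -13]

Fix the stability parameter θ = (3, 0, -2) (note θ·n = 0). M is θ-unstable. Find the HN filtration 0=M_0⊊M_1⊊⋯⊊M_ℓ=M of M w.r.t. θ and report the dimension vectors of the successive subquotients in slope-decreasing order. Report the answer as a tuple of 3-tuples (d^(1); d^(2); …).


Barcode: M ≅ I[1,2], I[1,3], I[2,3], I[3,3]. HN layers by μ_θ (4 steps, strictly decreasing):
  μ^(1)=3/2; μ^(2)=1/3; μ^(3)=-1; μ^(4)=-2

((1, 1, 0); (1, 1, 1); (0, 1, 1); (0, 0, 1))


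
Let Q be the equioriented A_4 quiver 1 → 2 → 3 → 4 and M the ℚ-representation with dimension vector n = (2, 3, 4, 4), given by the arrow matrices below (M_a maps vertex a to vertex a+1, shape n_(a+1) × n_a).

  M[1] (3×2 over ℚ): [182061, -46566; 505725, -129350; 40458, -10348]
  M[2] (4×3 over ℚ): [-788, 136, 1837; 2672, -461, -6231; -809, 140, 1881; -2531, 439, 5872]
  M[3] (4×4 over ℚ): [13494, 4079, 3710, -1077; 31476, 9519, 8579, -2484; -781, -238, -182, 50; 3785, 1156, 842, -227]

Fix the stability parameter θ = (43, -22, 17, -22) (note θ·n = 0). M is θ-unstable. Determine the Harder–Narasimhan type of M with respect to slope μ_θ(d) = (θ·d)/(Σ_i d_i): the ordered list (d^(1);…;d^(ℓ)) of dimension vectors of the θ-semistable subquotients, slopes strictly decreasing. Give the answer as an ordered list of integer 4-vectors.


Via rank(M_{q-1}∘⋯∘M_p): M ≅ I[1,1], I[1,4], I[2,4]^2, I[3,4].
μ_θ-semistable layers: μ^(1)=43; μ^(2)=4; μ^(3)=-5/2; μ^(4)=-22

((1, 0, 0, 0); (1, 1, 1, 1); (0, 0, 3, 3); (0, 2, 0, 0))


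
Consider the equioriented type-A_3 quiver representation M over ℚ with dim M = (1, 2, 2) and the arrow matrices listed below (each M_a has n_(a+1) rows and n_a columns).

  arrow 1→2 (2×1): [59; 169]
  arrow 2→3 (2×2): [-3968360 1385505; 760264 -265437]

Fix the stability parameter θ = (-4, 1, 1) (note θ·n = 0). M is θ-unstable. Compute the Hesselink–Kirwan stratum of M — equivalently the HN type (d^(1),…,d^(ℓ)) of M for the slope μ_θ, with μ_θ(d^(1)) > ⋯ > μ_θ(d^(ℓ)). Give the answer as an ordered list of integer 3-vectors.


Via rank(M_{q-1}∘⋯∘M_p): M ≅ I[1,3], I[2,2], I[3,3].
μ_θ-semistable layers: μ^(1)=1; μ^(2)=-4

((0, 2, 2); (1, 0, 0))


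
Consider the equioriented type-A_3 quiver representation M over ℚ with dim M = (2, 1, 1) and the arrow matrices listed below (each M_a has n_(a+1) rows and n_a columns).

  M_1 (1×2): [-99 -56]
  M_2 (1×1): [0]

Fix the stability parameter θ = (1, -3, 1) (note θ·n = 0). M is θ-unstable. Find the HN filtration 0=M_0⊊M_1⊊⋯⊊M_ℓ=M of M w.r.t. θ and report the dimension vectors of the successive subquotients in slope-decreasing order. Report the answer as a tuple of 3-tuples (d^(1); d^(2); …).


Interval decomposition of M: I[1,1], I[1,2], I[3,3].
HN type (ℓ=2): μ^(1)=1; μ^(2)=-1

((1, 0, 1); (1, 1, 0))


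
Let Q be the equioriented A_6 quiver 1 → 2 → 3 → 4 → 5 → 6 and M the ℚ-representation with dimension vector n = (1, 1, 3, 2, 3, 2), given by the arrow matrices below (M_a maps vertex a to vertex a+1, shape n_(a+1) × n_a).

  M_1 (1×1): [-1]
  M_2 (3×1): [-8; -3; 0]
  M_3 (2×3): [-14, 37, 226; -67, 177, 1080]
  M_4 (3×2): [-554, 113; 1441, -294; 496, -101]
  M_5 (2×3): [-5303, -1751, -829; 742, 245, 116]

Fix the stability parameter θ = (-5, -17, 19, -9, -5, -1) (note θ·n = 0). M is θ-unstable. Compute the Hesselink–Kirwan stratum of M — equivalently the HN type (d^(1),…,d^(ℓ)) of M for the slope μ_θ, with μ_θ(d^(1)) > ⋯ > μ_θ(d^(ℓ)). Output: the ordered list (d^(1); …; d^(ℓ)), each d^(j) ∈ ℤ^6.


Via rank(M_{q-1}∘⋯∘M_p): M ≅ I[1,6], I[3,3], I[3,6], I[5,5].
μ_θ-semistable layers: μ^(1)=19; μ^(2)=1; μ^(3)=-5; μ^(4)=-11

((0, 0, 1, 0, 0, 0); (0, 0, 2, 2, 2, 2); (0, 0, 0, 0, 1, 0); (1, 1, 0, 0, 0, 0))


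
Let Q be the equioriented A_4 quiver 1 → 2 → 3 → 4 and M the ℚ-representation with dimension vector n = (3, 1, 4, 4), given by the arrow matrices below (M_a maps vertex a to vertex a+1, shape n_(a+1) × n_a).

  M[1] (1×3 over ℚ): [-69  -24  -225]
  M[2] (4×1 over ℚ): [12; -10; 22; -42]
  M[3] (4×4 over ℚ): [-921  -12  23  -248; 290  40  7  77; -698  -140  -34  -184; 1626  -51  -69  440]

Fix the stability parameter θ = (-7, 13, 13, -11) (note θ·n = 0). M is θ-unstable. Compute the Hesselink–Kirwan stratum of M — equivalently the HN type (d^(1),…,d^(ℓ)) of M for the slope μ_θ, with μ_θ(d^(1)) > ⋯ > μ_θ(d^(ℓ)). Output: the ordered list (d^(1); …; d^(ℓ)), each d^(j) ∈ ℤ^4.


Via rank(M_{q-1}∘⋯∘M_p): M ≅ I[1,1]^2, I[1,4], I[3,4]^3.
μ_θ-semistable layers: μ^(1)=5; μ^(2)=1; μ^(3)=-7

((0, 1, 1, 1); (0, 0, 3, 3); (3, 0, 0, 0))


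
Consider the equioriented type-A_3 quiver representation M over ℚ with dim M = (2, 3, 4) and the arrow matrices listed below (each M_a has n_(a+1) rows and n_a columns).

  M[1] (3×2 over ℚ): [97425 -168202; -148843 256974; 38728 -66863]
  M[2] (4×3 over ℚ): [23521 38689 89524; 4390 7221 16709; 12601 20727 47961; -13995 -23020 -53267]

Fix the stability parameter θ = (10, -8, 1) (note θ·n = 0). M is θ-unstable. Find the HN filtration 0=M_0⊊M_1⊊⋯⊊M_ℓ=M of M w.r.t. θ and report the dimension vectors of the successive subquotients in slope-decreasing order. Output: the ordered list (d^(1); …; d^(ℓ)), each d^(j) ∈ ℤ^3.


Interval decomposition of M: I[1,3]^2, I[2,3], I[3,3].
HN type (ℓ=2): μ^(1)=1; μ^(2)=-8

((2, 2, 4); (0, 1, 0))


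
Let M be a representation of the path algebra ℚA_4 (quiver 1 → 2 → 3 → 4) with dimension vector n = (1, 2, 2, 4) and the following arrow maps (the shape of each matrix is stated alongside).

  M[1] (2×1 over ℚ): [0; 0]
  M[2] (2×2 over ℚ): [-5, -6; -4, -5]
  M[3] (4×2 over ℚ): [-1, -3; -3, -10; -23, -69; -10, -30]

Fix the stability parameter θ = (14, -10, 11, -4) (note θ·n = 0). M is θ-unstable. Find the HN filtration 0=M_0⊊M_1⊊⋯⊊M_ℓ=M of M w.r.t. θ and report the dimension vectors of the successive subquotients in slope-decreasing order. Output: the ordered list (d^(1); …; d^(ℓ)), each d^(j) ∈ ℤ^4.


Barcode: M ≅ I[1,1], I[2,4]^2, I[4,4]^2. HN layers by μ_θ (4 steps, strictly decreasing):
  μ^(1)=14; μ^(2)=7/2; μ^(3)=-4; μ^(4)=-10

((1, 0, 0, 0); (0, 0, 2, 2); (0, 0, 0, 2); (0, 2, 0, 0))


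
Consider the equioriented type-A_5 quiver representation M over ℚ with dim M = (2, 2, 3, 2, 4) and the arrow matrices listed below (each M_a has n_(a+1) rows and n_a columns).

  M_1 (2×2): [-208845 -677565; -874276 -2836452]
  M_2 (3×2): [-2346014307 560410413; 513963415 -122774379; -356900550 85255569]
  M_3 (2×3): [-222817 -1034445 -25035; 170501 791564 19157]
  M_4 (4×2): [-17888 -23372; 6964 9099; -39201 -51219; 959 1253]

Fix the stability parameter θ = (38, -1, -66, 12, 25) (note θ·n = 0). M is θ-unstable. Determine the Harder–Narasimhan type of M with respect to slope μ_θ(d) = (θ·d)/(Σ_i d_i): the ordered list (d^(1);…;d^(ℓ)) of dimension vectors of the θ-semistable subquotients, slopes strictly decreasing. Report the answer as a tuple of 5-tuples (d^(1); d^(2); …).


Via rank(M_{q-1}∘⋯∘M_p): M ≅ I[1,1], I[1,5], I[2,5], I[3,3], I[5,5]^2.
μ_θ-semistable layers: μ^(1)=38; μ^(2)=25; μ^(3)=12; μ^(4)=-29/3; μ^(5)=-67/2; μ^(6)=-66

((1, 0, 0, 0, 0); (0, 0, 0, 0, 4); (0, 0, 0, 2, 0); (1, 1, 1, 0, 0); (0, 1, 1, 0, 0); (0, 0, 1, 0, 0))


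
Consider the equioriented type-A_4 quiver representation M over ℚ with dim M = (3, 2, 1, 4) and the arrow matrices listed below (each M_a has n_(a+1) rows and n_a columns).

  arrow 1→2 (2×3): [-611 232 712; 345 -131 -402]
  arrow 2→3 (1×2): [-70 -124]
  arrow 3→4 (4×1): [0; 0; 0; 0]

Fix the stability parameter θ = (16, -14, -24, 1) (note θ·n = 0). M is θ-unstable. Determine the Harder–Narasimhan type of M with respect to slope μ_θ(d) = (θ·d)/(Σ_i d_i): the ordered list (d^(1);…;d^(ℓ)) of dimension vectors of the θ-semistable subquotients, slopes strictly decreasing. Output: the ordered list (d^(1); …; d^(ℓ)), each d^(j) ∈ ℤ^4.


Barcode: M ≅ I[1,1], I[1,2], I[1,3], I[4,4]^4. HN layers by μ_θ (3 steps, strictly decreasing):
  μ^(1)=16; μ^(2)=1; μ^(3)=-22/3

((1, 0, 0, 0); (1, 1, 0, 4); (1, 1, 1, 0))


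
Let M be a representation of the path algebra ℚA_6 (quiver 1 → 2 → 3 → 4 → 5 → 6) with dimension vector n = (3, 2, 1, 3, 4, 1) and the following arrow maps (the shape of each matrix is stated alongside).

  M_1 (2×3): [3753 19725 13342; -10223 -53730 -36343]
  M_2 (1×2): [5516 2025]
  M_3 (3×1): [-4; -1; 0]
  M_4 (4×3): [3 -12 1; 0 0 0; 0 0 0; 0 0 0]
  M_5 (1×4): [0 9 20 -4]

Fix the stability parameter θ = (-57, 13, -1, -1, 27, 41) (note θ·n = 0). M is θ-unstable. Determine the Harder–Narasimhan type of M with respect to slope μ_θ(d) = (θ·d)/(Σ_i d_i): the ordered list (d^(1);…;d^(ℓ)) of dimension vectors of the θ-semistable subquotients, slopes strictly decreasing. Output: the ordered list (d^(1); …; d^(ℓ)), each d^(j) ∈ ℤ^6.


Barcode: M ≅ I[1,1], I[1,2], I[1,4], I[4,4], I[4,5], I[5,5]^2, I[5,6]. HN layers by μ_θ (6 steps, strictly decreasing):
  μ^(1)=41; μ^(2)=27; μ^(3)=13; μ^(4)=11/3; μ^(5)=-1; μ^(6)=-57

((0, 0, 0, 0, 0, 1); (0, 0, 0, 0, 4, 0); (0, 1, 0, 0, 0, 0); (0, 1, 1, 1, 0, 0); (0, 0, 0, 2, 0, 0); (3, 0, 0, 0, 0, 0))


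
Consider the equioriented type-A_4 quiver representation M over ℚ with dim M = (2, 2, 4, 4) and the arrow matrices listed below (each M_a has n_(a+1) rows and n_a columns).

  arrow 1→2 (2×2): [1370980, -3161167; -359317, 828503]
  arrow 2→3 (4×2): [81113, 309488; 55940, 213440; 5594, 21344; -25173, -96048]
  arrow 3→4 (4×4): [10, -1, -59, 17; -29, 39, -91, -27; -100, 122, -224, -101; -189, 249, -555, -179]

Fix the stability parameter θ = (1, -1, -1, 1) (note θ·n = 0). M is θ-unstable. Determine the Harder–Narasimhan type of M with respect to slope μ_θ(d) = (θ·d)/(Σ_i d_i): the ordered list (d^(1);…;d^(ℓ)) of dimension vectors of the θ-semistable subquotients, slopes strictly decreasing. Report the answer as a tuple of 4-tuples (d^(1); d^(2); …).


Interval decomposition of M: I[1,2], I[1,4], I[3,4]^3.
HN type (ℓ=4): μ^(1)=1; μ^(2)=0; μ^(3)=-1/3; μ^(4)=-1

((0, 0, 0, 4); (1, 1, 0, 0); (1, 1, 1, 0); (0, 0, 3, 0))


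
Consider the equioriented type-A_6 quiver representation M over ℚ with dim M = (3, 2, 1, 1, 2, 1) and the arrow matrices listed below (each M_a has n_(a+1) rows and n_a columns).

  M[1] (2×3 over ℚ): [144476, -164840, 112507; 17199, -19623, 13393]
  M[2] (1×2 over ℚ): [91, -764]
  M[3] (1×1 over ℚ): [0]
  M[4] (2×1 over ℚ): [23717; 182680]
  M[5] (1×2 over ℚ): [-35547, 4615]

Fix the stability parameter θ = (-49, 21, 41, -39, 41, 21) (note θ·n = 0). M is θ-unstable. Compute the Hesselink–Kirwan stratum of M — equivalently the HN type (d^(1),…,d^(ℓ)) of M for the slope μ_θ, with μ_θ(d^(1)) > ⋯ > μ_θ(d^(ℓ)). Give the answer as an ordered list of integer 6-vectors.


Via rank(M_{q-1}∘⋯∘M_p): M ≅ I[1,1], I[1,2], I[1,3], I[4,6], I[5,5].
μ_θ-semistable layers: μ^(1)=41; μ^(2)=31; μ^(3)=21; μ^(4)=-39; μ^(5)=-49

((0, 0, 1, 0, 1, 0); (0, 0, 0, 0, 1, 1); (0, 2, 0, 0, 0, 0); (0, 0, 0, 1, 0, 0); (3, 0, 0, 0, 0, 0))


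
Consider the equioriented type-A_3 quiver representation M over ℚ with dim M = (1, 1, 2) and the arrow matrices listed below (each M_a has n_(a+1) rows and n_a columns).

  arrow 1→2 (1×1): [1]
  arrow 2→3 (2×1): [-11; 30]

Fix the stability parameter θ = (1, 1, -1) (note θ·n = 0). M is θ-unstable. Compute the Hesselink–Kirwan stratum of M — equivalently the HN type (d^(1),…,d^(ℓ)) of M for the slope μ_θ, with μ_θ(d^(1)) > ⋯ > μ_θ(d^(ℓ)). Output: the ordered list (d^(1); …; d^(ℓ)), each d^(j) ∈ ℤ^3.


Interval decomposition of M: I[1,3], I[3,3].
HN type (ℓ=2): μ^(1)=1/3; μ^(2)=-1

((1, 1, 1); (0, 0, 1))


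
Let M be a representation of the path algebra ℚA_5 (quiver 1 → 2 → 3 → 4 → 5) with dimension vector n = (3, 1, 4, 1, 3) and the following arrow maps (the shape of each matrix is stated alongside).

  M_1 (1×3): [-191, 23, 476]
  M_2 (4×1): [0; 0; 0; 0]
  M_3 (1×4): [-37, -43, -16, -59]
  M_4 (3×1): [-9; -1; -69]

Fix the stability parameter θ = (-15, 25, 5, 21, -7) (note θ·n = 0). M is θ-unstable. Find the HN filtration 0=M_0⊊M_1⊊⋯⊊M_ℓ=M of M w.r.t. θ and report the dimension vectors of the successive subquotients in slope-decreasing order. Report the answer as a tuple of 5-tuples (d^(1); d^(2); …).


Barcode: M ≅ I[1,1]^2, I[1,2], I[3,3]^3, I[3,5], I[5,5]^2. HN layers by μ_θ (5 steps, strictly decreasing):
  μ^(1)=25; μ^(2)=7; μ^(3)=5; μ^(4)=-7; μ^(5)=-15

((0, 1, 0, 0, 0); (0, 0, 0, 1, 1); (0, 0, 4, 0, 0); (0, 0, 0, 0, 2); (3, 0, 0, 0, 0))


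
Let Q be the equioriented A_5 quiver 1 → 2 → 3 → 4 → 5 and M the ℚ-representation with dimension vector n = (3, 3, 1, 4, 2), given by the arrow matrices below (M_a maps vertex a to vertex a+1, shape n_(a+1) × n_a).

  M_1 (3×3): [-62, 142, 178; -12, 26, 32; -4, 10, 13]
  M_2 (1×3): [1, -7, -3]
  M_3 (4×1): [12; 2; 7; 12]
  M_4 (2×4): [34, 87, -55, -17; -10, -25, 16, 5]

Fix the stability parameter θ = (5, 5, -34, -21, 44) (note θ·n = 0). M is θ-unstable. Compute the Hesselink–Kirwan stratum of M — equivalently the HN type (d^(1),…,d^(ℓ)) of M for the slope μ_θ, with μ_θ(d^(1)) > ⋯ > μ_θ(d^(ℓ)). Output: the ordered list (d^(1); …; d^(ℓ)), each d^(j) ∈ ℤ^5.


Via rank(M_{q-1}∘⋯∘M_p): M ≅ I[1,2]^2, I[1,5], I[4,4]^2, I[4,5].
μ_θ-semistable layers: μ^(1)=44; μ^(2)=5; μ^(3)=-45/4; μ^(4)=-21

((0, 0, 0, 0, 2); (2, 2, 0, 0, 0); (1, 1, 1, 1, 0); (0, 0, 0, 3, 0))


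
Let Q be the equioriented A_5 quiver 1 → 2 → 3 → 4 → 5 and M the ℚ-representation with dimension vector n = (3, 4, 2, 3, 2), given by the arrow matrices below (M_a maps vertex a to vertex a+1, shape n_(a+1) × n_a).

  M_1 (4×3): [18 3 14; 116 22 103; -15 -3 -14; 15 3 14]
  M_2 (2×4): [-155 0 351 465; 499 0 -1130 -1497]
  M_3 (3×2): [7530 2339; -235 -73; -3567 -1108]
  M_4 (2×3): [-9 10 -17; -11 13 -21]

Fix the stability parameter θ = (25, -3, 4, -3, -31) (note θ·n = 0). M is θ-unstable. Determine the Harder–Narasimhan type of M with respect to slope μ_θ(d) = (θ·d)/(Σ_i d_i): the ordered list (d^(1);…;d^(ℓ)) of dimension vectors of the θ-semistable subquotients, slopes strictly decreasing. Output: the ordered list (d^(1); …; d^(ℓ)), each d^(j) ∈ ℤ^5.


Via rank(M_{q-1}∘⋯∘M_p): M ≅ I[1,2], I[1,4], I[1,5], I[2,2], I[4,5].
μ_θ-semistable layers: μ^(1)=11; μ^(2)=23/4; μ^(3)=-8/5; μ^(4)=-3; μ^(5)=-17

((1, 1, 0, 0, 0); (1, 1, 1, 1, 0); (1, 1, 1, 1, 1); (0, 1, 0, 0, 0); (0, 0, 0, 1, 1))


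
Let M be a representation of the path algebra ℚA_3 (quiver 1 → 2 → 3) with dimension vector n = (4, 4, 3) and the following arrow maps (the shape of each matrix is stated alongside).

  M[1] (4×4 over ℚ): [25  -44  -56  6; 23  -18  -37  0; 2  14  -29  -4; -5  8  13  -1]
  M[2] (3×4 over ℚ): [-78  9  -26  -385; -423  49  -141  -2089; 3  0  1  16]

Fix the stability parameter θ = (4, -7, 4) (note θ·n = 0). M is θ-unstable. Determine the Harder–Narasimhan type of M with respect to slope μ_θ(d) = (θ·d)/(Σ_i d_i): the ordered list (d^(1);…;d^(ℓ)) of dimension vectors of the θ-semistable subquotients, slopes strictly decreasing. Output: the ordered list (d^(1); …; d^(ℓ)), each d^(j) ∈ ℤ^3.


Via rank(M_{q-1}∘⋯∘M_p): M ≅ I[1,2], I[1,3]^3.
μ_θ-semistable layers: μ^(1)=4; μ^(2)=-3/2

((0, 0, 3); (4, 4, 0))


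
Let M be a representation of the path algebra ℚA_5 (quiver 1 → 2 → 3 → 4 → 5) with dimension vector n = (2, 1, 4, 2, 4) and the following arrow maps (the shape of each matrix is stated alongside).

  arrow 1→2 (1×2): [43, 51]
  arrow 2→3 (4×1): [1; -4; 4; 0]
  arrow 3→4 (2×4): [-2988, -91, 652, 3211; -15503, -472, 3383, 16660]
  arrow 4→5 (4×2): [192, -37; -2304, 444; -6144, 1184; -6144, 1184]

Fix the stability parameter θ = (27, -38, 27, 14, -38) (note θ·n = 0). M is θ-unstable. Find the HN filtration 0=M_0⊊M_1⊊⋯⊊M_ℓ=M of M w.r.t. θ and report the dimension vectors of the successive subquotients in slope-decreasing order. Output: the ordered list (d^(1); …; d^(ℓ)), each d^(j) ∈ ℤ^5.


Barcode: M ≅ I[1,1], I[1,5], I[3,3]^2, I[3,4], I[5,5]^3. HN layers by μ_θ (5 steps, strictly decreasing):
  μ^(1)=27; μ^(2)=41/2; μ^(3)=1; μ^(4)=-11/2; μ^(5)=-38

((1, 0, 2, 0, 0); (0, 0, 1, 1, 0); (0, 0, 1, 1, 1); (1, 1, 0, 0, 0); (0, 0, 0, 0, 3))


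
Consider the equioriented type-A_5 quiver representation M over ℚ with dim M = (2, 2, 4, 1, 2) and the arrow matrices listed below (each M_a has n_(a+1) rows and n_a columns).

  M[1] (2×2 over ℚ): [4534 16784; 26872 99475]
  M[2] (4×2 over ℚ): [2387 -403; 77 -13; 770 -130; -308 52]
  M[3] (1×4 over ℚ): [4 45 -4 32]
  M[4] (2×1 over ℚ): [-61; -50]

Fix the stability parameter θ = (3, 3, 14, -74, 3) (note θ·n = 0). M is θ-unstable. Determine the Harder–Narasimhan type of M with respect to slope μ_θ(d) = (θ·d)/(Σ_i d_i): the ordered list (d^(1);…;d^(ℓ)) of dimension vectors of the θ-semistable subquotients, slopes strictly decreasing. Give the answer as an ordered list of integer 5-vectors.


Barcode: M ≅ I[1,2], I[1,5], I[3,3]^3, I[5,5]. HN layers by μ_θ (3 steps, strictly decreasing):
  μ^(1)=14; μ^(2)=3; μ^(3)=-27/2

((0, 0, 3, 0, 0); (1, 1, 0, 0, 2); (1, 1, 1, 1, 0))


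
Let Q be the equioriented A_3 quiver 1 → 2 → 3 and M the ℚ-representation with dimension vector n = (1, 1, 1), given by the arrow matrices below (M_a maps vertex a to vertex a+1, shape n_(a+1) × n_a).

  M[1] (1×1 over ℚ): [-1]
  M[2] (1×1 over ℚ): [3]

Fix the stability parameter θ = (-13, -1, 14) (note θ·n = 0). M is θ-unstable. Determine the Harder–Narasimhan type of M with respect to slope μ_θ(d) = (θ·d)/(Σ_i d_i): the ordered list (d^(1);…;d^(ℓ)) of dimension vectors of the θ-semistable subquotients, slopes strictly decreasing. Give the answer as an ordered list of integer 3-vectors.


Via rank(M_{q-1}∘⋯∘M_p): M ≅ I[1,3].
μ_θ-semistable layers: μ^(1)=14; μ^(2)=-1; μ^(3)=-13

((0, 0, 1); (0, 1, 0); (1, 0, 0))


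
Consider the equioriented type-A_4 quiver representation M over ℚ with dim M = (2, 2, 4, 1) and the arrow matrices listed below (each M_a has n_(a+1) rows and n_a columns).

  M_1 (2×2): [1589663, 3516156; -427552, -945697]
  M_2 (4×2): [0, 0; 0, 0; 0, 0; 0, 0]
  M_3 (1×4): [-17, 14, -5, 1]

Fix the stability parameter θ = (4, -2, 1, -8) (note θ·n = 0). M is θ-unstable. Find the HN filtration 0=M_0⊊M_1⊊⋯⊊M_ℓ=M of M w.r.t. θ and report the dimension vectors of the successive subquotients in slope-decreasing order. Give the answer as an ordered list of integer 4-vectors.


Barcode: M ≅ I[1,2]^2, I[3,3]^3, I[3,4]. HN layers by μ_θ (2 steps, strictly decreasing):
  μ^(1)=1; μ^(2)=-7/2

((2, 2, 3, 0); (0, 0, 1, 1))


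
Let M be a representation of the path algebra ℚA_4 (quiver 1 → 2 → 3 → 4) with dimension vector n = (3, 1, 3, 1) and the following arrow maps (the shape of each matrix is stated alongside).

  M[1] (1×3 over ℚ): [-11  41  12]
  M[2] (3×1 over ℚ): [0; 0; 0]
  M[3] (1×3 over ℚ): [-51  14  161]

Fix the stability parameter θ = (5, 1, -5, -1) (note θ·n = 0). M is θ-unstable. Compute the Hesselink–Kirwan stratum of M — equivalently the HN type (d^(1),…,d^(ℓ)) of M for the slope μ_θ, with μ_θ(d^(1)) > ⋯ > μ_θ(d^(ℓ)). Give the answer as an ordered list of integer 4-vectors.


Interval decomposition of M: I[1,1]^2, I[1,2], I[3,3]^2, I[3,4].
HN type (ℓ=4): μ^(1)=5; μ^(2)=3; μ^(3)=-1; μ^(4)=-5

((2, 0, 0, 0); (1, 1, 0, 0); (0, 0, 0, 1); (0, 0, 3, 0))


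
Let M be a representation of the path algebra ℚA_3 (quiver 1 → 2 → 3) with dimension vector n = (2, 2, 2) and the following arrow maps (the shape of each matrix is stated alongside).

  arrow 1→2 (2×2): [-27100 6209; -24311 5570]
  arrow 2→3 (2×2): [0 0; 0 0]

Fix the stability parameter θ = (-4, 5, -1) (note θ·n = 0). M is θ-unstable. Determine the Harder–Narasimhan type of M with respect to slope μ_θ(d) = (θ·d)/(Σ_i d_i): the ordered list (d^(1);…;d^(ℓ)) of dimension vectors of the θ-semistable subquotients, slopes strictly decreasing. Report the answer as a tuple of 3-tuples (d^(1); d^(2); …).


Barcode: M ≅ I[1,2]^2, I[3,3]^2. HN layers by μ_θ (3 steps, strictly decreasing):
  μ^(1)=5; μ^(2)=-1; μ^(3)=-4

((0, 2, 0); (0, 0, 2); (2, 0, 0))


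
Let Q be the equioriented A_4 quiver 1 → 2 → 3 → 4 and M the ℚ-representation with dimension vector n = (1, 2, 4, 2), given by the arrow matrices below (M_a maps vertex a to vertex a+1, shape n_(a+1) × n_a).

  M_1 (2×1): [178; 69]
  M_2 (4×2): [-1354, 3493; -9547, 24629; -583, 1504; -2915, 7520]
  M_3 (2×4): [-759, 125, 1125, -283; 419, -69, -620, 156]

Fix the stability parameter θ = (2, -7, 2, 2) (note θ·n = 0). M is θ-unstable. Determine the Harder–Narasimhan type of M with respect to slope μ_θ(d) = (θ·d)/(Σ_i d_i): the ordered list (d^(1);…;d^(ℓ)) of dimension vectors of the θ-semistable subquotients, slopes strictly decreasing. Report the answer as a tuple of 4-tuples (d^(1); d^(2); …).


Interval decomposition of M: I[1,3], I[2,4], I[3,3], I[3,4].
HN type (ℓ=3): μ^(1)=2; μ^(2)=-5/2; μ^(3)=-7

((0, 0, 4, 2); (1, 1, 0, 0); (0, 1, 0, 0))


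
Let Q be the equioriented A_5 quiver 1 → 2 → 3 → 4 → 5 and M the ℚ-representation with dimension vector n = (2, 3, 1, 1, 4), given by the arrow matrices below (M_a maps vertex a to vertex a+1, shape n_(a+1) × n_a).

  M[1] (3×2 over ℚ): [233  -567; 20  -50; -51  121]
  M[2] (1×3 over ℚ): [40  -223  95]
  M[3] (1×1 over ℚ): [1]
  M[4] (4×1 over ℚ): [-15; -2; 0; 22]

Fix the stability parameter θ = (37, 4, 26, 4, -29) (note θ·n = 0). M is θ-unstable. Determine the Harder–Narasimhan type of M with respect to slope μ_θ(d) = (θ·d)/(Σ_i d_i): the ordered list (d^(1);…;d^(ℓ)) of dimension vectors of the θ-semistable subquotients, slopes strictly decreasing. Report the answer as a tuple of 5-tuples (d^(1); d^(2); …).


Via rank(M_{q-1}∘⋯∘M_p): M ≅ I[1,2], I[1,5], I[2,2], I[5,5]^3.
μ_θ-semistable layers: μ^(1)=41/2; μ^(2)=42/5; μ^(3)=4; μ^(4)=-29

((1, 1, 0, 0, 0); (1, 1, 1, 1, 1); (0, 1, 0, 0, 0); (0, 0, 0, 0, 3))


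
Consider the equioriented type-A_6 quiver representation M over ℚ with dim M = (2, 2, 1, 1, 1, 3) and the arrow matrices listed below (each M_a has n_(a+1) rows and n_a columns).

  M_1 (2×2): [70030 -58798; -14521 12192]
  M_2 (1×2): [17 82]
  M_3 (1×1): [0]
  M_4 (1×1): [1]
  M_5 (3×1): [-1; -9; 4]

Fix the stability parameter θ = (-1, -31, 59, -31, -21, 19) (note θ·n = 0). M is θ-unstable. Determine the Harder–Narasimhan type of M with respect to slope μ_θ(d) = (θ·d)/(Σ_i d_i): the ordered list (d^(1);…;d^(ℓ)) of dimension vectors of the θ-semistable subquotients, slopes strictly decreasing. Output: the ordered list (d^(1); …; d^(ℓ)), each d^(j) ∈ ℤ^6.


Barcode: M ≅ I[1,2], I[1,3], I[4,6], I[6,6]^2. HN layers by μ_θ (5 steps, strictly decreasing):
  μ^(1)=59; μ^(2)=19; μ^(3)=-16; μ^(4)=-21; μ^(5)=-31

((0, 0, 1, 0, 0, 0); (0, 0, 0, 0, 0, 3); (2, 2, 0, 0, 0, 0); (0, 0, 0, 0, 1, 0); (0, 0, 0, 1, 0, 0))


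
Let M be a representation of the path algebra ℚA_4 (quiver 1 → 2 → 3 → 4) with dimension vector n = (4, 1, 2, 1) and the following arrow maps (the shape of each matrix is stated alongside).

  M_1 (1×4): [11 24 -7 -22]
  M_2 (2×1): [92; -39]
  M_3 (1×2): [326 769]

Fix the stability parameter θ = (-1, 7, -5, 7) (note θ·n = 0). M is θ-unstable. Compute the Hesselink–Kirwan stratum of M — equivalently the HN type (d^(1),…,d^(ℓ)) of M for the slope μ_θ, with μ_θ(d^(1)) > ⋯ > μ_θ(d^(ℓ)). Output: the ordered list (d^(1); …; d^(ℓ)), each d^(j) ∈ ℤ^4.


Interval decomposition of M: I[1,1]^3, I[1,4], I[3,3].
HN type (ℓ=4): μ^(1)=7; μ^(2)=1; μ^(3)=-1; μ^(4)=-5

((0, 0, 0, 1); (0, 1, 1, 0); (4, 0, 0, 0); (0, 0, 1, 0))


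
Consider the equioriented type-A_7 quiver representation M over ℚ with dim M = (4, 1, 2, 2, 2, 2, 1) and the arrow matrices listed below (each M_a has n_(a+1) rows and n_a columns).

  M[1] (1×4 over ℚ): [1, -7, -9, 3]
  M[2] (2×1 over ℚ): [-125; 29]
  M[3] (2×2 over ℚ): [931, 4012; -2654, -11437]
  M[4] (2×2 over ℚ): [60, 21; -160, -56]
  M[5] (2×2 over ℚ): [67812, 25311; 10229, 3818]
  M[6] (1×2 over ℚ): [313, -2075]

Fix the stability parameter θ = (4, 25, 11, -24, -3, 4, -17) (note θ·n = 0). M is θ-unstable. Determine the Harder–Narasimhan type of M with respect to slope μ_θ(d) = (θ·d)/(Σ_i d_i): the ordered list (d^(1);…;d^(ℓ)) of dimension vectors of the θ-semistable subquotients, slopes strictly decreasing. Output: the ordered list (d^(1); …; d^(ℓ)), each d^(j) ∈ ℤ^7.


Barcode: M ≅ I[1,1]^3, I[1,7], I[3,4], I[5,6]. HN layers by μ_θ (4 steps, strictly decreasing):
  μ^(1)=4; μ^(2)=0; μ^(3)=-3; μ^(4)=-13/2

((3, 0, 0, 0, 0, 1, 0); (1, 1, 1, 1, 1, 1, 1); (0, 0, 0, 0, 1, 0, 0); (0, 0, 1, 1, 0, 0, 0))


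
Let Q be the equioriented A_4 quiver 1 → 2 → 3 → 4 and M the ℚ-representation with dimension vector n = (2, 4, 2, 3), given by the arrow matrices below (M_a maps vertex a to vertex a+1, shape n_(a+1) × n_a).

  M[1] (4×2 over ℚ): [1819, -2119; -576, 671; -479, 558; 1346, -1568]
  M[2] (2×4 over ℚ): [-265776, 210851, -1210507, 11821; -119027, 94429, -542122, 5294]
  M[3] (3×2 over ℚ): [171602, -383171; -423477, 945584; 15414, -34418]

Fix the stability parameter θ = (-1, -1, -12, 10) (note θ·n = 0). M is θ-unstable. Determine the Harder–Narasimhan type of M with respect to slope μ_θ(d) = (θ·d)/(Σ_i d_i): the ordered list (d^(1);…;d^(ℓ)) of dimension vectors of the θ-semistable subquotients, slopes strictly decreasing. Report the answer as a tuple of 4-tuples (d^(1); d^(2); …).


Interval decomposition of M: I[1,4]^2, I[2,2]^2, I[4,4].
HN type (ℓ=3): μ^(1)=10; μ^(2)=-1; μ^(3)=-14/3

((0, 0, 0, 3); (0, 2, 0, 0); (2, 2, 2, 0))


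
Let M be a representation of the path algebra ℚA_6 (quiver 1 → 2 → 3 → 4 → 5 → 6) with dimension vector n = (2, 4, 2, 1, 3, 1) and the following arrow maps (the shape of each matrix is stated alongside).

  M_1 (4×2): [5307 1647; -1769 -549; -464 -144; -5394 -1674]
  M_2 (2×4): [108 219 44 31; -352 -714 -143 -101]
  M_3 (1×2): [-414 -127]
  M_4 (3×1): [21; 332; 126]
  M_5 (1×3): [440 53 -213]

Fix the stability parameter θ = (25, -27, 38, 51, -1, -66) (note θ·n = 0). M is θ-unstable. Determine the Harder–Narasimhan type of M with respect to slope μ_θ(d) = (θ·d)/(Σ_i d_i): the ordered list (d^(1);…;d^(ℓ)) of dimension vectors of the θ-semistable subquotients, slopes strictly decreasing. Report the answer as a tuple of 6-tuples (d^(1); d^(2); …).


Barcode: M ≅ I[1,1], I[1,6], I[2,2]^2, I[2,3], I[5,5]^2. HN layers by μ_θ (5 steps, strictly decreasing):
  μ^(1)=38; μ^(2)=25; μ^(3)=11/2; μ^(4)=-1; μ^(5)=-27

((0, 0, 1, 0, 0, 0); (1, 0, 0, 0, 0, 0); (0, 0, 1, 1, 1, 1); (1, 1, 0, 0, 2, 0); (0, 3, 0, 0, 0, 0))


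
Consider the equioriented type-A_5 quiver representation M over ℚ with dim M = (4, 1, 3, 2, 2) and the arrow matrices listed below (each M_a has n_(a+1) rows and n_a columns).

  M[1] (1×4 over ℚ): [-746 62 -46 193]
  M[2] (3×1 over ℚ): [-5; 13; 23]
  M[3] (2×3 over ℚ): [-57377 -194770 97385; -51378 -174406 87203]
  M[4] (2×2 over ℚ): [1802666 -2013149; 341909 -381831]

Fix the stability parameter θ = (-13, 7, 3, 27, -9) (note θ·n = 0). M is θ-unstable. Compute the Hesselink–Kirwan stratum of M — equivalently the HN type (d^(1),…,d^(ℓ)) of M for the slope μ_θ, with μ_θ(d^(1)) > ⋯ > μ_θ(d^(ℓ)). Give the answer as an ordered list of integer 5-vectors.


Interval decomposition of M: I[1,1]^3, I[1,5], I[3,3], I[3,5].
HN type (ℓ=4): μ^(1)=9; μ^(2)=5; μ^(3)=3; μ^(4)=-13

((0, 0, 0, 2, 2); (0, 1, 1, 0, 0); (0, 0, 2, 0, 0); (4, 0, 0, 0, 0))


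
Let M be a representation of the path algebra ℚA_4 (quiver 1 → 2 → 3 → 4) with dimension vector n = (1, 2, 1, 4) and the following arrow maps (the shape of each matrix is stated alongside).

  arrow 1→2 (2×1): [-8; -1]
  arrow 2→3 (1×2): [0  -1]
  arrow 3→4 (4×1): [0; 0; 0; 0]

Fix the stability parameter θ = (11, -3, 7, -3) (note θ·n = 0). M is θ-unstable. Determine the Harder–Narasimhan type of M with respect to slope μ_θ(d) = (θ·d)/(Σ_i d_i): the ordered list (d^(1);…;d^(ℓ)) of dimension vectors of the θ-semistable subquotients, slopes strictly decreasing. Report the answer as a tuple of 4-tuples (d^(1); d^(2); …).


Interval decomposition of M: I[1,3], I[2,2], I[4,4]^4.
HN type (ℓ=3): μ^(1)=7; μ^(2)=4; μ^(3)=-3

((0, 0, 1, 0); (1, 1, 0, 0); (0, 1, 0, 4))


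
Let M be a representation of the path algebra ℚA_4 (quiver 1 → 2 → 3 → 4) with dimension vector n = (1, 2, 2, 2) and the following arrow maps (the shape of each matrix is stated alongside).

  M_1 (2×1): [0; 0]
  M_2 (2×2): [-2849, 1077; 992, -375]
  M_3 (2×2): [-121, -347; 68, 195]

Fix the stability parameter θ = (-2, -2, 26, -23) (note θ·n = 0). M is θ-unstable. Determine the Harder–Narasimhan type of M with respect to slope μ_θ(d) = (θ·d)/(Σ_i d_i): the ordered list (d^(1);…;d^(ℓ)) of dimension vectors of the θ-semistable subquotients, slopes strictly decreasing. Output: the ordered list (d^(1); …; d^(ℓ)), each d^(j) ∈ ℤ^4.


Barcode: M ≅ I[1,1], I[2,4]^2. HN layers by μ_θ (2 steps, strictly decreasing):
  μ^(1)=3/2; μ^(2)=-2

((0, 0, 2, 2); (1, 2, 0, 0))


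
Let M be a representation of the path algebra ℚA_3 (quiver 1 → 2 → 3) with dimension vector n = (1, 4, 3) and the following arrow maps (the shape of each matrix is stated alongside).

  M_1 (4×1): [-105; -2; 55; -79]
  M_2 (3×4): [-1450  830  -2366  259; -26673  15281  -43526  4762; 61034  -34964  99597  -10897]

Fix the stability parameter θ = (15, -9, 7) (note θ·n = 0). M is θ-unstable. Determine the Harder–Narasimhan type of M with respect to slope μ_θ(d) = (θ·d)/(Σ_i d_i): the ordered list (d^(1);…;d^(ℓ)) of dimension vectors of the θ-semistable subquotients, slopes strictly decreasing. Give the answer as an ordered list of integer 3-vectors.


Via rank(M_{q-1}∘⋯∘M_p): M ≅ I[1,3], I[2,2], I[2,3]^2.
μ_θ-semistable layers: μ^(1)=7; μ^(2)=3; μ^(3)=-9

((0, 0, 3); (1, 1, 0); (0, 3, 0))


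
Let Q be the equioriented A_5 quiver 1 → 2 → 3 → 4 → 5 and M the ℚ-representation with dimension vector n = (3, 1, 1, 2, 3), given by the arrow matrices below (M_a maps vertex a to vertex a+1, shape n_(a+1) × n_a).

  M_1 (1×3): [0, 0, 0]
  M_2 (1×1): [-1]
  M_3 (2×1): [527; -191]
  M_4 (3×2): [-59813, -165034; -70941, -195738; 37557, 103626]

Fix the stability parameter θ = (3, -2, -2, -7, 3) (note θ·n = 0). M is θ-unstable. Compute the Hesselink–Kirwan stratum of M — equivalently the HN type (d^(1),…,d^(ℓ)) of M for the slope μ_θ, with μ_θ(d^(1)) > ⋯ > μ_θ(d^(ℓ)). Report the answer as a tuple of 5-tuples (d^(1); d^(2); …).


Interval decomposition of M: I[1,1]^3, I[2,5], I[4,4], I[5,5]^2.
HN type (ℓ=3): μ^(1)=3; μ^(2)=-11/3; μ^(3)=-7

((3, 0, 0, 0, 3); (0, 1, 1, 1, 0); (0, 0, 0, 1, 0))


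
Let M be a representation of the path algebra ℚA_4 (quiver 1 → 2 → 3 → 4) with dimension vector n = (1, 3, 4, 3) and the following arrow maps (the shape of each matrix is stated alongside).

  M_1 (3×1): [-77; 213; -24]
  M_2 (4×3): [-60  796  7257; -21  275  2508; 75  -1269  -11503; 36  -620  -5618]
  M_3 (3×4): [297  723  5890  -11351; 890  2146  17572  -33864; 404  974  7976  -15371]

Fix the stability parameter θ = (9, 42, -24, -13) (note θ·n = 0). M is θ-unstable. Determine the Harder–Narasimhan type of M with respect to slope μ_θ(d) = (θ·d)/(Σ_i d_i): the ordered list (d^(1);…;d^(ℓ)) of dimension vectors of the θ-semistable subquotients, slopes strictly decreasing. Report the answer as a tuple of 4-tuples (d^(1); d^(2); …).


Interval decomposition of M: I[1,2], I[2,4]^2, I[3,3], I[3,4].
HN type (ℓ=5): μ^(1)=42; μ^(2)=9; μ^(3)=5/3; μ^(4)=-13; μ^(5)=-24

((0, 1, 0, 0); (1, 0, 0, 0); (0, 2, 2, 2); (0, 0, 0, 1); (0, 0, 2, 0))


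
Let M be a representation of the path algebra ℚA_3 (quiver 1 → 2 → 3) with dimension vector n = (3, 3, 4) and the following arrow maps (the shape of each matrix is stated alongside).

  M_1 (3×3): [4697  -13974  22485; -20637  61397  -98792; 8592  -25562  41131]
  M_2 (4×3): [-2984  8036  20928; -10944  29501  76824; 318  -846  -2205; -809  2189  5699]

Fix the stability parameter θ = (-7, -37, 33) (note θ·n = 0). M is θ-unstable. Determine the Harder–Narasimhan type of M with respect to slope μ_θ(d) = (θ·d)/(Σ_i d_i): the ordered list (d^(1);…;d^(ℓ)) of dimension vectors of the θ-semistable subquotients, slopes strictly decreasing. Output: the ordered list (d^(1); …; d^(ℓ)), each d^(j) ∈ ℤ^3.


Barcode: M ≅ I[1,3]^3, I[3,3]. HN layers by μ_θ (2 steps, strictly decreasing):
  μ^(1)=33; μ^(2)=-22

((0, 0, 4); (3, 3, 0))


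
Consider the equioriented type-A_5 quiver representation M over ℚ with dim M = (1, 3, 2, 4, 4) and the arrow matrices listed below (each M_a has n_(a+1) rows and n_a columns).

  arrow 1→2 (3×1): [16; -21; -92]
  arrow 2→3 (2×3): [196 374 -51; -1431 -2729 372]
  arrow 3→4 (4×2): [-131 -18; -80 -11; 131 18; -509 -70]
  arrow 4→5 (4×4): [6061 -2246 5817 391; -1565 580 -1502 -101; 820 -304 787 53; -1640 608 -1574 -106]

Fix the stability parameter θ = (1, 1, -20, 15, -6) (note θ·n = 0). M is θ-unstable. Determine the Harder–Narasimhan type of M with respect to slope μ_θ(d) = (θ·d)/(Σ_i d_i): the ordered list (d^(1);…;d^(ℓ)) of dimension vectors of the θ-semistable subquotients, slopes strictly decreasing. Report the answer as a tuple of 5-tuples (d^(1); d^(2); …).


Via rank(M_{q-1}∘⋯∘M_p): M ≅ I[1,5], I[2,2], I[2,4], I[4,5]^2, I[5,5].
μ_θ-semistable layers: μ^(1)=15; μ^(2)=9/2; μ^(3)=1; μ^(4)=-6; μ^(5)=-19/2

((0, 0, 0, 1, 0); (0, 0, 0, 3, 3); (0, 1, 0, 0, 0); (1, 1, 1, 0, 1); (0, 1, 1, 0, 0))
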